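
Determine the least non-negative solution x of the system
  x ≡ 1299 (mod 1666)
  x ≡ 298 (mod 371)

36285

gcd(1666, 371) = 7 and 7 | (298 − 1299), so the pair is consistent; merging gives x ≡ 36285 (mod 88298), where 88298 = lcm(1666, 371).
The solution is unique modulo lcm(1666, 371) = 88298.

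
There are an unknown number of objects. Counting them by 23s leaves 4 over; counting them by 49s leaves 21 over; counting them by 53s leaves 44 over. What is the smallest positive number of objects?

6881

From N ≡ 4 (mod 23) write N = 4 + 23t. Substituting into N ≡ 21 (mod 49) gives 23t ≡ 17 (mod 49), and since 23⁻¹ ≡ 32 (mod 49), t ≡ 5. Hence N ≡ 4 + 23·5 = 119 (mod 1127).
From N ≡ 119 (mod 1127) write N = 119 + 1127t. Substituting into N ≡ 44 (mod 53) gives 1127t ≡ 31 (mod 53), and since 14⁻¹ ≡ 19 (mod 53), t ≡ 6. Hence N ≡ 119 + 1127·6 = 6881 (mod 59731).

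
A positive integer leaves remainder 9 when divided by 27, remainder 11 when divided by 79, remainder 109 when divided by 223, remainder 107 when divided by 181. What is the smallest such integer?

Combine the congruences pairwise.
From k ≡ 9 (mod 27) write k = 9 + 27t. Substituting into k ≡ 11 (mod 79) gives 27t ≡ 2 (mod 79), and since 27⁻¹ ≡ 41 (mod 79), t ≡ 3. Hence k ≡ 9 + 27·3 = 90 (mod 2133).
From k ≡ 90 (mod 2133) write k = 90 + 2133t. Substituting into k ≡ 109 (mod 223) gives 2133t ≡ 19 (mod 223), and since 126⁻¹ ≡ 200 (mod 223), t ≡ 9. Hence k ≡ 90 + 2133·9 = 19287 (mod 475659).
From k ≡ 19287 (mod 475659) write k = 19287 + 475659t. Substituting into k ≡ 107 (mod 181) gives 475659t ≡ 6 (mod 181), and since 172⁻¹ ≡ 20 (mod 181), t ≡ 120. Hence k ≡ 19287 + 475659·120 = 57098367 (mod 86094279).

57098367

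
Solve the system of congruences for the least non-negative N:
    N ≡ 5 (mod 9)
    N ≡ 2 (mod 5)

From N ≡ 5 (mod 9) write N = 5 + 9t. Substituting into N ≡ 2 (mod 5) gives 9t ≡ 2 (mod 5), and since 4⁻¹ ≡ 4 (mod 5), t ≡ 3. Hence N ≡ 5 + 9·3 = 32 (mod 45).

32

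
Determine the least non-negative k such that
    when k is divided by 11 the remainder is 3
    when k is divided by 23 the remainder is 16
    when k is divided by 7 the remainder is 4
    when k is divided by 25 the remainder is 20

31595

From k ≡ 3 (mod 11) write k = 3 + 11t. Substituting into k ≡ 16 (mod 23) gives 11t ≡ 13 (mod 23), and since 11⁻¹ ≡ 21 (mod 23), t ≡ 20. Hence k ≡ 3 + 11·20 = 223 (mod 253).
From k ≡ 223 (mod 253) write k = 223 + 253t. Substituting into k ≡ 4 (mod 7) gives 253t ≡ 5 (mod 7), and since 1⁻¹ ≡ 1 (mod 7), t ≡ 5. Hence k ≡ 223 + 253·5 = 1488 (mod 1771).
From k ≡ 1488 (mod 1771) write k = 1488 + 1771t. Substituting into k ≡ 20 (mod 25) gives 1771t ≡ 7 (mod 25), and since 21⁻¹ ≡ 6 (mod 25), t ≡ 17. Hence k ≡ 1488 + 1771·17 = 31595 (mod 44275).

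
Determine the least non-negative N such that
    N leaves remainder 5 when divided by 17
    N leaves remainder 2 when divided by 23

From N ≡ 5 (mod 17) write N = 5 + 17t. Substituting into N ≡ 2 (mod 23) gives 17t ≡ 20 (mod 23), and since 17⁻¹ ≡ 19 (mod 23), t ≡ 12. Hence N ≡ 5 + 17·12 = 209 (mod 391).

209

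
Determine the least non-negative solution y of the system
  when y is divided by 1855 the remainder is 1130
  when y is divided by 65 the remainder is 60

Combine the congruences pairwise.
gcd(1855, 65) = 5 and 5 | (60 − 1130), so the pair is consistent; merging gives y ≡ 2985 (mod 24115), where 24115 = lcm(1855, 65).
The solution is unique modulo lcm(1855, 65) = 24115.

2985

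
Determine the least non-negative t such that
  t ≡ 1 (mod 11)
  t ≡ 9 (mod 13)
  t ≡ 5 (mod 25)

1530

Combine the congruences pairwise.
From t ≡ 1 (mod 11) write t = 1 + 11s. Substituting into t ≡ 9 (mod 13) gives 11s ≡ 8 (mod 13), and since 11⁻¹ ≡ 6 (mod 13), s ≡ 9. Hence t ≡ 1 + 11·9 = 100 (mod 143).
From t ≡ 100 (mod 143) write t = 100 + 143s. Substituting into t ≡ 5 (mod 25) gives 143s ≡ 5 (mod 25), and since 18⁻¹ ≡ 7 (mod 25), s ≡ 10. Hence t ≡ 100 + 143·10 = 1530 (mod 3575).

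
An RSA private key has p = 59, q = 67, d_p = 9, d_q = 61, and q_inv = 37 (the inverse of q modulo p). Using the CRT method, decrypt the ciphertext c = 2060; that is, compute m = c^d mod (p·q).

m₁ = c^(d_p) mod p: c ≡ 54 (mod 59), and 54^9 mod 59 = 11.
m₂ = c^(d_q) mod q: c ≡ 50 (mod 67), and 50^61 mod 67 = 48.
h = q_inv·(m₁ − m₂) mod p = 37·(11 − 48) mod 59 = 47.
m = m₂ + h·q = 48 + 47·67 = 3197.

3197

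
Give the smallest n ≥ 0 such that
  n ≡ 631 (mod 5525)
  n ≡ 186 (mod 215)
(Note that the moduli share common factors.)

Combine the congruences pairwise.
gcd(5525, 215) = 5 and 5 | (186 − 631), so the pair is consistent; merging gives n ≡ 166381 (mod 237575), where 237575 = lcm(5525, 215).
The solution is unique modulo lcm(5525, 215) = 237575.

166381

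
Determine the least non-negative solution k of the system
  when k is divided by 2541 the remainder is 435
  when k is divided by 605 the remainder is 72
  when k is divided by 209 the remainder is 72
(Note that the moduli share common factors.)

69042

gcd(2541, 605) = 121 and 121 | (72 − 435), so the pair is consistent; merging gives k ≡ 5517 (mod 12705), where 12705 = lcm(2541, 605).
gcd(12705, 209) = 11 and 11 | (72 − 5517), so the pair is consistent; merging gives k ≡ 69042 (mod 241395), where 241395 = lcm(12705, 209).
The solution is unique modulo lcm(2541, 605, 209) = 241395.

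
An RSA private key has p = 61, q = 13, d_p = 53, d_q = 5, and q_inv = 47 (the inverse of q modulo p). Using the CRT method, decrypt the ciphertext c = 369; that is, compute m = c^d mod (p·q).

759

m₁ = c^(d_p) mod p: c ≡ 3 (mod 61), and 3^53 mod 61 = 27.
m₂ = c^(d_q) mod q: c ≡ 5 (mod 13), and 5^5 mod 13 = 5.
h = q_inv·(m₁ − m₂) mod p = 47·(27 − 5) mod 61 = 58.
m = m₂ + h·q = 5 + 58·13 = 759.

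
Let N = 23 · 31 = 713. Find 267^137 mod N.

Mod 23: 267 ≡ 14; by Fermat, exponent reduces to 137 mod 22 = 5; 14^5 ≡ 15 (mod 23).
Mod 31: 267 ≡ 19; by Fermat, exponent reduces to 137 mod 30 = 17; 19^17 ≡ 20 (mod 31).
Combine by CRT: x ≡ 15 (mod 23), x ≡ 20 (mod 31) ⇒ x ≡ 268 (mod 713).

268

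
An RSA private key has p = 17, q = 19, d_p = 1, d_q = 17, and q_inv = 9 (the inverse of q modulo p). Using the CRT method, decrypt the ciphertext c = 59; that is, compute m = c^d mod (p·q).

m₁ = c^(d_p) mod p: c ≡ 8 (mod 17), and 8^1 mod 17 = 8.
m₂ = c^(d_q) mod q: c ≡ 2 (mod 19), and 2^17 mod 19 = 10.
h = q_inv·(m₁ − m₂) mod p = 9·(8 − 10) mod 17 = 16.
m = m₂ + h·q = 10 + 16·19 = 314.

314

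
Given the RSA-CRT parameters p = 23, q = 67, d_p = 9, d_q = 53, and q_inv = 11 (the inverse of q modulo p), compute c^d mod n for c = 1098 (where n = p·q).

m₁ = c^(d_p) mod p: c ≡ 17 (mod 23), and 17^9 mod 23 = 7.
m₂ = c^(d_q) mod q: c ≡ 26 (mod 67), and 26^53 mod 67 = 16.
h = q_inv·(m₁ − m₂) mod p = 11·(7 − 16) mod 23 = 16.
m = m₂ + h·q = 16 + 16·67 = 1088.

1088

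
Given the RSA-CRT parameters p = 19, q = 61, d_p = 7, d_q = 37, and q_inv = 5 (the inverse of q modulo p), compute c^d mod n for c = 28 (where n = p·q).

99

m₁ = c^(d_p) mod p: c ≡ 9 (mod 19), and 9^7 mod 19 = 4.
m₂ = c^(d_q) mod q: c ≡ 28 (mod 61), and 28^37 mod 61 = 38.
h = q_inv·(m₁ − m₂) mod p = 5·(4 − 38) mod 19 = 1.
m = m₂ + h·q = 38 + 1·61 = 99.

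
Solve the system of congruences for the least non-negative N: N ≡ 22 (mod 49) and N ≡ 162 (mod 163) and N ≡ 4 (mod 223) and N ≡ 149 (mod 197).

The moduli are pairwise coprime; M = 49·163·223·197 = 350876897.
M/49 = 7160753; 7160753 ≡ 40 (mod 49); 40·38 ≡ 1, so inverse 38.
M/163 = 2152619; 2152619 ≡ 41 (mod 163); 41·4 ≡ 1, so inverse 4.
M/223 = 1573439; 1573439 ≡ 174 (mod 223); 174·91 ≡ 1, so inverse 91.
M/197 = 1781101; 1781101 ≡ 24 (mod 197); 24·156 ≡ 1, so inverse 156.
N ≡ 22·7160753·38 + 162·2152619·4 + 4·1573439·91 + 149·1781101·156 = 49353930060.
49353930060 mod 350876897 = 231164480.

231164480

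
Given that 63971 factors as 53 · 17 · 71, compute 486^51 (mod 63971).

Mod 53: 486 ≡ 9; 9^51 ≡ 6 (mod 53).
Mod 17: 486 ≡ 10; by Fermat, exponent reduces to 51 mod 16 = 3; 10^3 ≡ 14 (mod 17).
Mod 71: 486 ≡ 60; 60^51 ≡ 2 (mod 71).
Combine by CRT: x ≡ 6 (mod 53), x ≡ 14 (mod 17), x ≡ 2 (mod 71) ⇒ x ≡ 49773 (mod 63971).

49773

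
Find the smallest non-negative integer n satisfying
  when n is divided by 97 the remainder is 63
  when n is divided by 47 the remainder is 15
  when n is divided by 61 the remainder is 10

249256

From n ≡ 63 (mod 97) write n = 63 + 97t. Substituting into n ≡ 15 (mod 47) gives 97t ≡ 46 (mod 47), and since 3⁻¹ ≡ 16 (mod 47), t ≡ 31. Hence n ≡ 63 + 97·31 = 3070 (mod 4559).
From n ≡ 3070 (mod 4559) write n = 3070 + 4559t. Substituting into n ≡ 10 (mod 61) gives 4559t ≡ 51 (mod 61), and since 45⁻¹ ≡ 19 (mod 61), t ≡ 54. Hence n ≡ 3070 + 4559·54 = 249256 (mod 278099).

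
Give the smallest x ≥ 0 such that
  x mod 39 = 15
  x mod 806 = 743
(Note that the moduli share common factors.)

gcd(39, 806) = 13 and 13 | (743 − 15), so the pair is consistent; merging gives x ≡ 2355 (mod 2418), where 2418 = lcm(39, 806).
The solution is unique modulo lcm(39, 806) = 2418.

2355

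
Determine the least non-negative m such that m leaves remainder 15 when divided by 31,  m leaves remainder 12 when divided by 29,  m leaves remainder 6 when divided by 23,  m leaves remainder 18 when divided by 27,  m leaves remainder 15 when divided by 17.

From m ≡ 15 (mod 31) write m = 15 + 31t. Substituting into m ≡ 12 (mod 29) gives 31t ≡ 26 (mod 29), and since 2⁻¹ ≡ 15 (mod 29), t ≡ 13. Hence m ≡ 15 + 31·13 = 418 (mod 899).
From m ≡ 418 (mod 899) write m = 418 + 899t. Substituting into m ≡ 6 (mod 23) gives 899t ≡ 2 (mod 23), and since 2⁻¹ ≡ 12 (mod 23), t ≡ 1. Hence m ≡ 418 + 899·1 = 1317 (mod 20677).
From m ≡ 1317 (mod 20677) write m = 1317 + 20677t. Substituting into m ≡ 18 (mod 27) gives 20677t ≡ 24 (mod 27), and since 22⁻¹ ≡ 16 (mod 27), t ≡ 6. Hence m ≡ 1317 + 20677·6 = 125379 (mod 558279).
From m ≡ 125379 (mod 558279) write m = 125379 + 558279t. Substituting into m ≡ 15 (mod 17) gives 558279t ≡ 11 (mod 17), and since 16⁻¹ ≡ 16 (mod 17), t ≡ 6. Hence m ≡ 125379 + 558279·6 = 3475053 (mod 9490743).

3475053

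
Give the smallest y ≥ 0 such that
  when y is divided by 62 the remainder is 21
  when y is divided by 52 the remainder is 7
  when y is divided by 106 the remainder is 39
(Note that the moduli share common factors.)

23147

Combine the congruences pairwise.
gcd(62, 52) = 2 and 2 | (7 − 21), so the pair is consistent; merging gives y ≡ 579 (mod 1612), where 1612 = lcm(62, 52).
gcd(1612, 106) = 2 and 2 | (39 − 579), so the pair is consistent; merging gives y ≡ 23147 (mod 85436), where 85436 = lcm(1612, 106).
The solution is unique modulo lcm(62, 52, 106) = 85436.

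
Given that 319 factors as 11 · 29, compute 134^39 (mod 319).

Mod 11: 134 ≡ 2; by Fermat, exponent reduces to 39 mod 10 = 9; 2^9 ≡ 6 (mod 11).
Mod 29: 134 ≡ 18; by Fermat, exponent reduces to 39 mod 28 = 11; 18^11 ≡ 19 (mod 29).
Combine by CRT: x ≡ 6 (mod 11), x ≡ 19 (mod 29) ⇒ x ≡ 193 (mod 319).

193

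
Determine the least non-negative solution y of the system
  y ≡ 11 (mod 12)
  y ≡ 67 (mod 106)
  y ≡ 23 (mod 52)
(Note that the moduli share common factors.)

491

Combine the congruences pairwise.
gcd(12, 106) = 2 and 2 | (67 − 11), so the pair is consistent; merging gives y ≡ 491 (mod 636), where 636 = lcm(12, 106).
gcd(636, 52) = 4 and 4 | (23 − 491), so the pair is consistent; merging gives y ≡ 491 (mod 8268), where 8268 = lcm(636, 52).
The solution is unique modulo lcm(12, 106, 52) = 8268.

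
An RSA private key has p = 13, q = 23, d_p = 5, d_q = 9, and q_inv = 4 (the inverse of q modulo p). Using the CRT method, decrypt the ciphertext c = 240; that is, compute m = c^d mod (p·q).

158

m₁ = c^(d_p) mod p: c ≡ 6 (mod 13), and 6^5 mod 13 = 2.
m₂ = c^(d_q) mod q: c ≡ 10 (mod 23), and 10^9 mod 23 = 20.
h = q_inv·(m₁ − m₂) mod p = 4·(2 − 20) mod 13 = 6.
m = m₂ + h·q = 20 + 6·23 = 158.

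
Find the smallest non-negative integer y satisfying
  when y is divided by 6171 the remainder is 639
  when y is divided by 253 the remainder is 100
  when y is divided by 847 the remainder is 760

802869

gcd(6171, 253) = 11 and 11 | (100 − 639), so the pair is consistent; merging gives y ≡ 93204 (mod 141933), where 141933 = lcm(6171, 253).
gcd(141933, 847) = 121 and 121 | (760 − 93204), so the pair is consistent; merging gives y ≡ 802869 (mod 993531), where 993531 = lcm(141933, 847).
The solution is unique modulo lcm(6171, 253, 847) = 993531.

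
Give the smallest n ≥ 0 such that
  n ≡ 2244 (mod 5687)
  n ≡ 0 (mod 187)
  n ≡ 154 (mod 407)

872355

Combine the congruences pairwise.
gcd(5687, 187) = 11 and 11 | (0 − 2244), so the pair is consistent; merging gives n ≡ 2244 (mod 96679), where 96679 = lcm(5687, 187).
gcd(96679, 407) = 11 and 11 | (154 − 2244), so the pair is consistent; merging gives n ≡ 872355 (mod 3577123), where 3577123 = lcm(96679, 407).
The solution is unique modulo lcm(5687, 187, 407) = 3577123.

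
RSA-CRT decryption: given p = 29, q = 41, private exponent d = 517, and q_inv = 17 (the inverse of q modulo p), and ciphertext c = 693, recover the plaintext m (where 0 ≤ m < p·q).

d_p = d mod (p−1) = 517 mod 28 = 13; d_q = d mod (q−1) = 37.
m₁ = c^(d_p) mod p: c ≡ 26 (mod 29), and 26^13 mod 29 = 10.
m₂ = c^(d_q) mod q: c ≡ 37 (mod 41), and 37^37 mod 41 = 16.
h = q_inv·(m₁ − m₂) mod p = 17·(10 − 16) mod 29 = 14.
m = m₂ + h·q = 16 + 14·41 = 590.

590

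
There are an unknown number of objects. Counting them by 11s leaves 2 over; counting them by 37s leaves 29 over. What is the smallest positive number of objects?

Combine the congruences pairwise.
From N ≡ 2 (mod 11) write N = 2 + 11t. Substituting into N ≡ 29 (mod 37) gives 11t ≡ 27 (mod 37), and since 11⁻¹ ≡ 27 (mod 37), t ≡ 26. Hence N ≡ 2 + 11·26 = 288 (mod 407).

288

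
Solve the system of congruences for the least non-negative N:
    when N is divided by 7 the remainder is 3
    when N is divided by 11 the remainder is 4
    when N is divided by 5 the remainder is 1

The moduli are pairwise coprime; M = 7·11·5 = 385.
M/7 = 55; 55 ≡ 6 (mod 7); 6·6 ≡ 1, so inverse 6.
M/11 = 35; 35 ≡ 2 (mod 11); 2·6 ≡ 1, so inverse 6.
M/5 = 77; 77 ≡ 2 (mod 5); 2·3 ≡ 1, so inverse 3.
N ≡ 3·55·6 + 4·35·6 + 1·77·3 = 2061.
2061 mod 385 = 136.

136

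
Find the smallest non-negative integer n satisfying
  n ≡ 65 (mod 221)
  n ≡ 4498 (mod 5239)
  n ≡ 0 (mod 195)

753675

gcd(221, 5239) = 13 and 13 | (4498 − 65), so the pair is consistent; merging gives n ≡ 41171 (mod 89063), where 89063 = lcm(221, 5239).
gcd(89063, 195) = 13 and 13 | (0 − 41171), so the pair is consistent; merging gives n ≡ 753675 (mod 1335945), where 1335945 = lcm(89063, 195).
The solution is unique modulo lcm(221, 5239, 195) = 1335945.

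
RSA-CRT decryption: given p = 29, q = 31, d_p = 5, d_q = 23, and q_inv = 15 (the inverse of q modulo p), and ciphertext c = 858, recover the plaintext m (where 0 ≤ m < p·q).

17

m₁ = c^(d_p) mod p: c ≡ 17 (mod 29), and 17^5 mod 29 = 17.
m₂ = c^(d_q) mod q: c ≡ 21 (mod 31), and 21^23 mod 31 = 17.
h = q_inv·(m₁ − m₂) mod p = 15·(17 − 17) mod 29 = 0.
m = m₂ + h·q = 17 + 0·31 = 17.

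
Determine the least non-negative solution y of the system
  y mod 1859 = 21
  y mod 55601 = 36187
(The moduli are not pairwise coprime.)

gcd(1859, 55601) = 169 and 169 | (36187 − 21), so the pair is consistent; merging gives y ≡ 314192 (mod 611611), where 611611 = lcm(1859, 55601).
The solution is unique modulo lcm(1859, 55601) = 611611.

314192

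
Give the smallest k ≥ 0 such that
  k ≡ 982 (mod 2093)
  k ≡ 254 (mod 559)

19819

Combine the congruences pairwise.
gcd(2093, 559) = 13 and 13 | (254 − 982), so the pair is consistent; merging gives k ≡ 19819 (mod 89999), where 89999 = lcm(2093, 559).
The solution is unique modulo lcm(2093, 559) = 89999.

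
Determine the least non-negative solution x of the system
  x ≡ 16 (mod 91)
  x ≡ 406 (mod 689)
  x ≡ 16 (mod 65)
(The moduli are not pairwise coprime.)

7296

gcd(91, 689) = 13 and 13 | (406 − 16), so the pair is consistent; merging gives x ≡ 2473 (mod 4823), where 4823 = lcm(91, 689).
gcd(4823, 65) = 13 and 13 | (16 − 2473), so the pair is consistent; merging gives x ≡ 7296 (mod 24115), where 24115 = lcm(4823, 65).
The solution is unique modulo lcm(91, 689, 65) = 24115.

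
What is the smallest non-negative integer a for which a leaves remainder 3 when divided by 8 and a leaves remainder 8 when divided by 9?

Combine the congruences pairwise.
From a ≡ 3 (mod 8) write a = 3 + 8t. Substituting into a ≡ 8 (mod 9) gives 8t ≡ 5 (mod 9), and since 8⁻¹ ≡ 8 (mod 9), t ≡ 4. Hence a ≡ 3 + 8·4 = 35 (mod 72).

35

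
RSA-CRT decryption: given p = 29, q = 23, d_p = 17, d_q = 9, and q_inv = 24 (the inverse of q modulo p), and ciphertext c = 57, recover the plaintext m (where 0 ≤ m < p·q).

m₁ = c^(d_p) mod p: c ≡ 28 (mod 29), and 28^17 mod 29 = 28.
m₂ = c^(d_q) mod q: c ≡ 11 (mod 23), and 11^9 mod 23 = 19.
h = q_inv·(m₁ − m₂) mod p = 24·(28 − 19) mod 29 = 13.
m = m₂ + h·q = 19 + 13·23 = 318.

318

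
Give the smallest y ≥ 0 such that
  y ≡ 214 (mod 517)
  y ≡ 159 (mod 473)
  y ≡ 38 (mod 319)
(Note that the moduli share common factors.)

gcd(517, 473) = 11 and 11 | (159 − 214), so the pair is consistent; merging gives y ≡ 16241 (mod 22231), where 22231 = lcm(517, 473).
gcd(22231, 319) = 11 and 11 | (38 − 16241), so the pair is consistent; merging gives y ≡ 216320 (mod 644699), where 644699 = lcm(22231, 319).
The solution is unique modulo lcm(517, 473, 319) = 644699.

216320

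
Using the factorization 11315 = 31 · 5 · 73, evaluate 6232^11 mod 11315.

Mod 31: 6232 ≡ 1; 1^11 ≡ 1 (mod 31).
Mod 5: 6232 ≡ 2; by Fermat, exponent reduces to 11 mod 4 = 3; 2^3 ≡ 3 (mod 5).
Mod 73: 6232 ≡ 27; 27^11 ≡ 46 (mod 73).
Combine by CRT: x ≡ 1 (mod 31), x ≡ 3 (mod 5), x ≡ 46 (mod 73) ⇒ x ≡ 9828 (mod 11315).

9828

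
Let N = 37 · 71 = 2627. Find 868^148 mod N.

Mod 37: 868 ≡ 17; by Fermat, exponent reduces to 148 mod 36 = 4; 17^4 ≡ 12 (mod 37).
Mod 71: 868 ≡ 16; by Fermat, exponent reduces to 148 mod 70 = 8; 16^8 ≡ 9 (mod 71).
Combine by CRT: x ≡ 12 (mod 37), x ≡ 9 (mod 71) ⇒ x ≡ 2565 (mod 2627).

2565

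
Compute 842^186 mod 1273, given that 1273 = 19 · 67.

68

Mod 19: 842 ≡ 6; by Fermat, exponent reduces to 186 mod 18 = 6; 6^6 ≡ 11 (mod 19).
Mod 67: 842 ≡ 38; by Fermat, exponent reduces to 186 mod 66 = 54; 38^54 ≡ 1 (mod 67).
Combine by CRT: x ≡ 11 (mod 19), x ≡ 1 (mod 67) ⇒ x ≡ 68 (mod 1273).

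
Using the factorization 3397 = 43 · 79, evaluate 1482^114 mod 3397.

852

Mod 43: 1482 ≡ 20; by Fermat, exponent reduces to 114 mod 42 = 30; 20^30 ≡ 35 (mod 43).
Mod 79: 1482 ≡ 60; by Fermat, exponent reduces to 114 mod 78 = 36; 60^36 ≡ 62 (mod 79).
Combine by CRT: x ≡ 35 (mod 43), x ≡ 62 (mod 79) ⇒ x ≡ 852 (mod 3397).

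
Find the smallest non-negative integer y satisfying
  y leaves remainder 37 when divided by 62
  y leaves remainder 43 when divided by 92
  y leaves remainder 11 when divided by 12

6299

Combine the congruences pairwise.
gcd(62, 92) = 2 and 2 | (43 − 37), so the pair is consistent; merging gives y ≡ 595 (mod 2852), where 2852 = lcm(62, 92).
gcd(2852, 12) = 4 and 4 | (11 − 595), so the pair is consistent; merging gives y ≡ 6299 (mod 8556), where 8556 = lcm(2852, 12).
The solution is unique modulo lcm(62, 92, 12) = 8556.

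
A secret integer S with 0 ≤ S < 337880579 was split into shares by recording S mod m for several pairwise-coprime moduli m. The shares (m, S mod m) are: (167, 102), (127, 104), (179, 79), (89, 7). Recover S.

From S ≡ 102 (mod 167) write S = 102 + 167t. Substituting into S ≡ 104 (mod 127) gives 167t ≡ 2 (mod 127), and since 40⁻¹ ≡ 54 (mod 127), t ≡ 108. Hence S ≡ 102 + 167·108 = 18138 (mod 21209).
From S ≡ 18138 (mod 21209) write S = 18138 + 21209t. Substituting into S ≡ 79 (mod 179) gives 21209t ≡ 20 (mod 179), and since 87⁻¹ ≡ 107 (mod 179), t ≡ 171. Hence S ≡ 18138 + 21209·171 = 3644877 (mod 3796411).
From S ≡ 3644877 (mod 3796411) write S = 3644877 + 3796411t. Substituting into S ≡ 7 (mod 89) gives 3796411t ≡ 36 (mod 89), and since 27⁻¹ ≡ 33 (mod 89), t ≡ 31. Hence S ≡ 3644877 + 3796411·31 = 121333618 (mod 337880579).

121333618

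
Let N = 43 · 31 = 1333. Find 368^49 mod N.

Mod 43: 368 ≡ 24; by Fermat, exponent reduces to 49 mod 42 = 7; 24^7 ≡ 6 (mod 43).
Mod 31: 368 ≡ 27; by Fermat, exponent reduces to 49 mod 30 = 19; 27^19 ≡ 23 (mod 31).
Combine by CRT: x ≡ 6 (mod 43), x ≡ 23 (mod 31) ⇒ x ≡ 178 (mod 1333).

178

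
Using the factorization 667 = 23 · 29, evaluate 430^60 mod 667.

Mod 23: 430 ≡ 16; by Fermat, exponent reduces to 60 mod 22 = 16; 16^16 ≡ 6 (mod 23).
Mod 29: 430 ≡ 24; by Fermat, exponent reduces to 60 mod 28 = 4; 24^4 ≡ 16 (mod 29).
Combine by CRT: x ≡ 6 (mod 23), x ≡ 16 (mod 29) ⇒ x ≡ 190 (mod 667).

190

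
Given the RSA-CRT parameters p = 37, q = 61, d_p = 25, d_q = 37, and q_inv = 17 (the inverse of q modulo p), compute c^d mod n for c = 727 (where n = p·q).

m₁ = c^(d_p) mod p: c ≡ 24 (mod 37), and 24^25 mod 37 = 32.
m₂ = c^(d_q) mod q: c ≡ 56 (mod 61), and 56^37 mod 61 = 16.
h = q_inv·(m₁ − m₂) mod p = 17·(32 − 16) mod 37 = 13.
m = m₂ + h·q = 16 + 13·61 = 809.

809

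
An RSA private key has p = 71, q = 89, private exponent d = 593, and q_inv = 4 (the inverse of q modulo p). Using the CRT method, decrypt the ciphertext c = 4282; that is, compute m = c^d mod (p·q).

d_p = d mod (p−1) = 593 mod 70 = 33; d_q = d mod (q−1) = 65.
m₁ = c^(d_p) mod p: c ≡ 22 (mod 71), and 22^33 mod 71 = 11.
m₂ = c^(d_q) mod q: c ≡ 10 (mod 89), and 10^65 mod 89 = 80.
h = q_inv·(m₁ − m₂) mod p = 4·(11 − 80) mod 71 = 8.
m = m₂ + h·q = 80 + 8·89 = 792.

792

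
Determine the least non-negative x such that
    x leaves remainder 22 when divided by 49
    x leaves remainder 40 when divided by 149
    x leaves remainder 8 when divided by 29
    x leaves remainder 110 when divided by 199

The moduli are pairwise coprime; N = 49·149·29·199 = 42134071.
N/49 = 859879; 859879 ≡ 27 (mod 49); 27·20 ≡ 1, so inverse 20.
N/149 = 282779; 282779 ≡ 126 (mod 149); 126·136 ≡ 1, so inverse 136.
N/29 = 1452899; 1452899 ≡ 28 (mod 29); 28·28 ≡ 1, so inverse 28.
N/199 = 211729; 211729 ≡ 192 (mod 199); 192·142 ≡ 1, so inverse 142.
x ≡ 22·859879·20 + 40·282779·136 + 8·1452899·28 + 110·211729·142 = 5549320876.
5549320876 mod 42134071 = 29757575.

29757575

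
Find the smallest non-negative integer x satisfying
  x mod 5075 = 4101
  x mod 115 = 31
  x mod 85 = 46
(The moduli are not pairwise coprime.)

689226

Combine the congruences pairwise.
gcd(5075, 115) = 5 and 5 | (31 − 4101), so the pair is consistent; merging gives x ≡ 105601 (mod 116725), where 116725 = lcm(5075, 115).
gcd(116725, 85) = 5 and 5 | (46 − 105601), so the pair is consistent; merging gives x ≡ 689226 (mod 1984325), where 1984325 = lcm(116725, 85).
The solution is unique modulo lcm(5075, 115, 85) = 1984325.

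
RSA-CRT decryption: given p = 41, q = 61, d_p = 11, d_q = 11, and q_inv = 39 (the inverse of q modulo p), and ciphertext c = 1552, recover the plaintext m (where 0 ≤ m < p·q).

m₁ = c^(d_p) mod p: c ≡ 35 (mod 41), and 35^11 mod 41 = 13.
m₂ = c^(d_q) mod q: c ≡ 27 (mod 61), and 27^11 mod 61 = 27.
h = q_inv·(m₁ − m₂) mod p = 39·(13 − 27) mod 41 = 28.
m = m₂ + h·q = 27 + 28·61 = 1735.

1735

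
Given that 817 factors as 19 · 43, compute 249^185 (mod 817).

184

Mod 19: 249 ≡ 2; by Fermat, exponent reduces to 185 mod 18 = 5; 2^5 ≡ 13 (mod 19).
Mod 43: 249 ≡ 34; by Fermat, exponent reduces to 185 mod 42 = 17; 34^17 ≡ 12 (mod 43).
Combine by CRT: x ≡ 13 (mod 19), x ≡ 12 (mod 43) ⇒ x ≡ 184 (mod 817).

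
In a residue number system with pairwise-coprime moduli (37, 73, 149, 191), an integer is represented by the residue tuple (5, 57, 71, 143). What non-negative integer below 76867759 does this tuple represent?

The moduli are pairwise coprime; N = 37·73·149·191 = 76867759.
N/37 = 2077507; 2077507 ≡ 31 (mod 37); 31·6 ≡ 1, so inverse 6.
N/73 = 1052983; 1052983 ≡ 31 (mod 73); 31·33 ≡ 1, so inverse 33.
N/149 = 515891; 515891 ≡ 53 (mod 149); 53·45 ≡ 1, so inverse 45.
N/191 = 402449; 402449 ≡ 12 (mod 191); 12·16 ≡ 1, so inverse 16.
x ≡ 5·2077507·6 + 57·1052983·33 + 71·515891·45 + 143·402449·16 = 4612061290.
4612061290 mod 76867759 = 76863509.

76863509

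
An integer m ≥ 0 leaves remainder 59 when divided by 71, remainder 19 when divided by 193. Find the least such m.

From m ≡ 59 (mod 71) write m = 59 + 71t. Substituting into m ≡ 19 (mod 193) gives 71t ≡ 153 (mod 193), and since 71⁻¹ ≡ 87 (mod 193), t ≡ 187. Hence m ≡ 59 + 71·187 = 13336 (mod 13703).

13336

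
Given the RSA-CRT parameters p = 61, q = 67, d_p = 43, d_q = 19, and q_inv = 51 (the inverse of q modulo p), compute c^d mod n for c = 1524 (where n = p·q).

1585

m₁ = c^(d_p) mod p: c ≡ 60 (mod 61), and 60^43 mod 61 = 60.
m₂ = c^(d_q) mod q: c ≡ 50 (mod 67), and 50^19 mod 67 = 44.
h = q_inv·(m₁ − m₂) mod p = 51·(60 − 44) mod 61 = 23.
m = m₂ + h·q = 44 + 23·67 = 1585.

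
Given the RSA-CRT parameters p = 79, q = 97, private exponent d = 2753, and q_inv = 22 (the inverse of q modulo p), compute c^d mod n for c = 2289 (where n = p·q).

6880

d_p = d mod (p−1) = 2753 mod 78 = 23; d_q = d mod (q−1) = 65.
m₁ = c^(d_p) mod p: c ≡ 77 (mod 79), and 77^23 mod 79 = 7.
m₂ = c^(d_q) mod q: c ≡ 58 (mod 97), and 58^65 mod 97 = 90.
h = q_inv·(m₁ − m₂) mod p = 22·(7 − 90) mod 79 = 70.
m = m₂ + h·q = 90 + 70·97 = 6880.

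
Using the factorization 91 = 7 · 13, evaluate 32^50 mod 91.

Mod 7: 32 ≡ 4; by Fermat, exponent reduces to 50 mod 6 = 2; 4^2 ≡ 2 (mod 7).
Mod 13: 32 ≡ 6; by Fermat, exponent reduces to 50 mod 12 = 2; 6^2 ≡ 10 (mod 13).
Combine by CRT: x ≡ 2 (mod 7), x ≡ 10 (mod 13) ⇒ x ≡ 23 (mod 91).

23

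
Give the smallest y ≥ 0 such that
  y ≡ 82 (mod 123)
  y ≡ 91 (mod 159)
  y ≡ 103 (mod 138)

262441

gcd(123, 159) = 3 and 3 | (91 − 82), so the pair is consistent; merging gives y ≡ 1681 (mod 6519), where 6519 = lcm(123, 159).
gcd(6519, 138) = 3 and 3 | (103 − 1681), so the pair is consistent; merging gives y ≡ 262441 (mod 299874), where 299874 = lcm(6519, 138).
The solution is unique modulo lcm(123, 159, 138) = 299874.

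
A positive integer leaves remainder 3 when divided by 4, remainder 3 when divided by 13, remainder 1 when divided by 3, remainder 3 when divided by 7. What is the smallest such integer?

From n ≡ 3 (mod 4) write n = 3 + 4t. Substituting into n ≡ 3 (mod 13) gives 4t ≡ 0 (mod 13), and since 4⁻¹ ≡ 10 (mod 13), t ≡ 0. Hence n ≡ 3 + 4·0 = 3 (mod 52).
From n ≡ 3 (mod 52) write n = 3 + 52t. Substituting into n ≡ 1 (mod 3) gives 52t ≡ 1 (mod 3), and since 1⁻¹ ≡ 1 (mod 3), t ≡ 1. Hence n ≡ 3 + 52·1 = 55 (mod 156).
From n ≡ 55 (mod 156) write n = 55 + 156t. Substituting into n ≡ 3 (mod 7) gives 156t ≡ 4 (mod 7), and since 2⁻¹ ≡ 4 (mod 7), t ≡ 2. Hence n ≡ 55 + 156·2 = 367 (mod 1092).

367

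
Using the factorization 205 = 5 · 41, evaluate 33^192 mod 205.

141

Mod 5: 33 ≡ 3; since 4 | 192, by Fermat 3^192 ≡ 1 (mod 5).
Mod 41: 33 ≡ 33; by Fermat, exponent reduces to 192 mod 40 = 32; 33^32 ≡ 18 (mod 41).
Combine by CRT: x ≡ 1 (mod 5), x ≡ 18 (mod 41) ⇒ x ≡ 141 (mod 205).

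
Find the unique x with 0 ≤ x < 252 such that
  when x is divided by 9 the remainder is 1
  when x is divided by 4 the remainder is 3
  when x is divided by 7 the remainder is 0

91

The moduli are pairwise coprime; N = 9·4·7 = 252.
N/9 = 28; 28 ≡ 1 (mod 9), inverse 1.
N/4 = 63; 63 ≡ 3 (mod 4); 3·3 ≡ 1, so inverse 3.
N/7 = 36; 36 ≡ 1 (mod 7), inverse 1.
x ≡ 1·28·1 + 3·63·3 + 0·36·1 = 595.
595 mod 252 = 91.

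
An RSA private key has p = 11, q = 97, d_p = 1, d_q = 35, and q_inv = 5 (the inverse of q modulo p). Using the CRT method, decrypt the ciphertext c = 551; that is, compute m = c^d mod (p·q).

m₁ = c^(d_p) mod p: c ≡ 1 (mod 11), and 1^1 mod 11 = 1.
m₂ = c^(d_q) mod q: c ≡ 66 (mod 97), and 66^35 mod 97 = 65.
h = q_inv·(m₁ − m₂) mod p = 5·(1 − 65) mod 11 = 10.
m = m₂ + h·q = 65 + 10·97 = 1035.

1035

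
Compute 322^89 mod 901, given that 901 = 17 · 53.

679

Mod 17: 322 ≡ 16; by Fermat, exponent reduces to 89 mod 16 = 9; 16^9 ≡ 16 (mod 17).
Mod 53: 322 ≡ 4; by Fermat, exponent reduces to 89 mod 52 = 37; 4^37 ≡ 43 (mod 53).
Combine by CRT: x ≡ 16 (mod 17), x ≡ 43 (mod 53) ⇒ x ≡ 679 (mod 901).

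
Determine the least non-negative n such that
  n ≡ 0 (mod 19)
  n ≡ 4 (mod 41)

Combine the congruences pairwise.
From n ≡ 0 (mod 19) write n = 0 + 19t. Substituting into n ≡ 4 (mod 41) gives 19t ≡ 4 (mod 41), and since 19⁻¹ ≡ 13 (mod 41), t ≡ 11. Hence n ≡ 0 + 19·11 = 209 (mod 779).

209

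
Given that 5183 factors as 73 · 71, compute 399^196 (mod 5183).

Mod 73: 399 ≡ 34; by Fermat, exponent reduces to 196 mod 72 = 52; 34^52 ≡ 57 (mod 73).
Mod 71: 399 ≡ 44; by Fermat, exponent reduces to 196 mod 70 = 56; 44^56 ≡ 5 (mod 71).
Combine by CRT: x ≡ 57 (mod 73), x ≡ 5 (mod 71) ⇒ x ≡ 3342 (mod 5183).

3342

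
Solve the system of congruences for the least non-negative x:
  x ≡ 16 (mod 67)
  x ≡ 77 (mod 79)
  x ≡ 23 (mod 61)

From x ≡ 16 (mod 67) write x = 16 + 67t. Substituting into x ≡ 77 (mod 79) gives 67t ≡ 61 (mod 79), and since 67⁻¹ ≡ 46 (mod 79), t ≡ 41. Hence x ≡ 16 + 67·41 = 2763 (mod 5293).
From x ≡ 2763 (mod 5293) write x = 2763 + 5293t. Substituting into x ≡ 23 (mod 61) gives 5293t ≡ 5 (mod 61), and since 47⁻¹ ≡ 13 (mod 61), t ≡ 4. Hence x ≡ 2763 + 5293·4 = 23935 (mod 322873).

23935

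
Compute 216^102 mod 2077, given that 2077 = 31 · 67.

Mod 31: 216 ≡ 30; by Fermat, exponent reduces to 102 mod 30 = 12; 30^12 ≡ 1 (mod 31).
Mod 67: 216 ≡ 15; by Fermat, exponent reduces to 102 mod 66 = 36; 15^36 ≡ 25 (mod 67).
Combine by CRT: x ≡ 1 (mod 31), x ≡ 25 (mod 67) ⇒ x ≡ 1365 (mod 2077).

1365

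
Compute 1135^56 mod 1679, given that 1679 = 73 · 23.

1549

Mod 73: 1135 ≡ 40; 40^56 ≡ 16 (mod 73).
Mod 23: 1135 ≡ 8; by Fermat, exponent reduces to 56 mod 22 = 12; 8^12 ≡ 8 (mod 23).
Combine by CRT: x ≡ 16 (mod 73), x ≡ 8 (mod 23) ⇒ x ≡ 1549 (mod 1679).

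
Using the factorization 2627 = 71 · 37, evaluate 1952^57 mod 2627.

Mod 71: 1952 ≡ 35; 35^57 ≡ 44 (mod 71).
Mod 37: 1952 ≡ 28; by Fermat, exponent reduces to 57 mod 36 = 21; 28^21 ≡ 11 (mod 37).
Combine by CRT: x ≡ 44 (mod 71), x ≡ 11 (mod 37) ⇒ x ≡ 825 (mod 2627).

825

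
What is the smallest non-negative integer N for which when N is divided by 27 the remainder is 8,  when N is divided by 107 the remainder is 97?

From N ≡ 8 (mod 27) write N = 8 + 27t. Substituting into N ≡ 97 (mod 107) gives 27t ≡ 89 (mod 107), and since 27⁻¹ ≡ 4 (mod 107), t ≡ 35. Hence N ≡ 8 + 27·35 = 953 (mod 2889).

953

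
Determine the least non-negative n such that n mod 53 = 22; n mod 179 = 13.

Combine the congruences pairwise.
From n ≡ 22 (mod 53) write n = 22 + 53t. Substituting into n ≡ 13 (mod 179) gives 53t ≡ 170 (mod 179), and since 53⁻¹ ≡ 152 (mod 179), t ≡ 64. Hence n ≡ 22 + 53·64 = 3414 (mod 9487).

3414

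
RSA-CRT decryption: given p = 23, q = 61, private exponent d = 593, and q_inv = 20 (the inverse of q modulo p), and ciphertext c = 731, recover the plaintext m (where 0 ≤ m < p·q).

975

d_p = d mod (p−1) = 593 mod 22 = 21; d_q = d mod (q−1) = 53.
m₁ = c^(d_p) mod p: c ≡ 18 (mod 23), and 18^21 mod 23 = 9.
m₂ = c^(d_q) mod q: c ≡ 60 (mod 61), and 60^53 mod 61 = 60.
h = q_inv·(m₁ − m₂) mod p = 20·(9 − 60) mod 23 = 15.
m = m₂ + h·q = 60 + 15·61 = 975.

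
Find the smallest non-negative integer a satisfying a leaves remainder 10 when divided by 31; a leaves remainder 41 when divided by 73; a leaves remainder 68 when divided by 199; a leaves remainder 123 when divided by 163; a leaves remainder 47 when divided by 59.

3404359932

From a ≡ 10 (mod 31) write a = 10 + 31t. Substituting into a ≡ 41 (mod 73) gives 31t ≡ 31 (mod 73), and since 31⁻¹ ≡ 33 (mod 73), t ≡ 1. Hence a ≡ 10 + 31·1 = 41 (mod 2263).
From a ≡ 41 (mod 2263) write a = 41 + 2263t. Substituting into a ≡ 68 (mod 199) gives 2263t ≡ 27 (mod 199), and since 74⁻¹ ≡ 78 (mod 199), t ≡ 116. Hence a ≡ 41 + 2263·116 = 262549 (mod 450337).
From a ≡ 262549 (mod 450337) write a = 262549 + 450337t. Substituting into a ≡ 123 (mod 163) gives 450337t ≡ 4 (mod 163), and since 131⁻¹ ≡ 56 (mod 163), t ≡ 61. Hence a ≡ 262549 + 450337·61 = 27733106 (mod 73404931).
From a ≡ 27733106 (mod 73404931) write a = 27733106 + 73404931t. Substituting into a ≡ 47 (mod 59) gives 73404931t ≡ 9 (mod 59), and since 22⁻¹ ≡ 51 (mod 59), t ≡ 46. Hence a ≡ 27733106 + 73404931·46 = 3404359932 (mod 4330890929).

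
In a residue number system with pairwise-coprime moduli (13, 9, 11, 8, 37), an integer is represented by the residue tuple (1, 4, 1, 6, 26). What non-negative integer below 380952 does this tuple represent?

295582

From x ≡ 1 (mod 13) write x = 1 + 13t. Substituting into x ≡ 4 (mod 9) gives 13t ≡ 3 (mod 9), and since 4⁻¹ ≡ 7 (mod 9), t ≡ 3. Hence x ≡ 1 + 13·3 = 40 (mod 117).
From x ≡ 40 (mod 117) write x = 40 + 117t. Substituting into x ≡ 1 (mod 11) gives 117t ≡ 5 (mod 11), and since 7⁻¹ ≡ 8 (mod 11), t ≡ 7. Hence x ≡ 40 + 117·7 = 859 (mod 1287).
From x ≡ 859 (mod 1287) write x = 859 + 1287t. Substituting into x ≡ 6 (mod 8) gives 1287t ≡ 3 (mod 8), and since 7⁻¹ ≡ 7 (mod 8), t ≡ 5. Hence x ≡ 859 + 1287·5 = 7294 (mod 10296).
From x ≡ 7294 (mod 10296) write x = 7294 + 10296t. Substituting into x ≡ 26 (mod 37) gives 10296t ≡ 21 (mod 37), and since 10⁻¹ ≡ 26 (mod 37), t ≡ 28. Hence x ≡ 7294 + 10296·28 = 295582 (mod 380952).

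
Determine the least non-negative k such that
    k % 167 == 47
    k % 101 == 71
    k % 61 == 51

705455

The moduli are pairwise coprime; N = 167·101·61 = 1028887.
N/167 = 6161; 6161 ≡ 149 (mod 167); 149·102 ≡ 1, so inverse 102.
N/101 = 10187; 10187 ≡ 87 (mod 101); 87·36 ≡ 1, so inverse 36.
N/61 = 16867; 16867 ≡ 31 (mod 61); 31·2 ≡ 1, so inverse 2.
k ≡ 47·6161·102 + 71·10187·36 + 51·16867·2 = 57294240.
57294240 mod 1028887 = 705455.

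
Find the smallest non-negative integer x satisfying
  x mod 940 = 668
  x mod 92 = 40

gcd(940, 92) = 4 and 4 | (40 − 668), so the pair is consistent; merging gives x ≡ 10068 (mod 21620), where 21620 = lcm(940, 92).
The solution is unique modulo lcm(940, 92) = 21620.

10068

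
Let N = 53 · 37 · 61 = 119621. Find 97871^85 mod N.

Mod 53: 97871 ≡ 33; by Fermat, exponent reduces to 85 mod 52 = 33; 33^33 ≡ 21 (mod 53).
Mod 37: 97871 ≡ 6; by Fermat, exponent reduces to 85 mod 36 = 13; 6^13 ≡ 6 (mod 37).
Mod 61: 97871 ≡ 27; by Fermat, exponent reduces to 85 mod 60 = 25; 27^25 ≡ 60 (mod 61).
Combine by CRT: x ≡ 21 (mod 53), x ≡ 6 (mod 37), x ≡ 60 (mod 61) ⇒ x ≡ 59169 (mod 119621).

59169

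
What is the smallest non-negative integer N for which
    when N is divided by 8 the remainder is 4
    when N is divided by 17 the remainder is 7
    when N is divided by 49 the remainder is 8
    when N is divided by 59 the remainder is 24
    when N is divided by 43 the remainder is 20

The moduli are pairwise coprime; M = 8·17·49·59·43 = 16906568.
M/8 = 2113321; 2113321 ≡ 1 (mod 8), inverse 1.
M/17 = 994504; 994504 ≡ 4 (mod 17); 4·13 ≡ 1, so inverse 13.
M/49 = 345032; 345032 ≡ 23 (mod 49); 23·32 ≡ 1, so inverse 32.
M/59 = 286552; 286552 ≡ 48 (mod 59); 48·16 ≡ 1, so inverse 16.
M/43 = 393176; 393176 ≡ 27 (mod 43); 27·8 ≡ 1, so inverse 8.
N ≡ 4·2113321·1 + 7·994504·13 + 8·345032·32 + 24·286552·16 + 20·393176·8 = 360225468.
360225468 mod 16906568 = 5187540.

5187540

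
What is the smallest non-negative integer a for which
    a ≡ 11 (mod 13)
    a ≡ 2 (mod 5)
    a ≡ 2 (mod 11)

167

From a ≡ 11 (mod 13) write a = 11 + 13t. Substituting into a ≡ 2 (mod 5) gives 13t ≡ 1 (mod 5), and since 3⁻¹ ≡ 2 (mod 5), t ≡ 2. Hence a ≡ 11 + 13·2 = 37 (mod 65).
From a ≡ 37 (mod 65) write a = 37 + 65t. Substituting into a ≡ 2 (mod 11) gives 65t ≡ 9 (mod 11), and since 10⁻¹ ≡ 10 (mod 11), t ≡ 2. Hence a ≡ 37 + 65·2 = 167 (mod 715).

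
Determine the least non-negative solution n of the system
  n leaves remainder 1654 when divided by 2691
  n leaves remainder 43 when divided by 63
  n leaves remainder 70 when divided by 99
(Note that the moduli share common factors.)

Combine the congruences pairwise.
gcd(2691, 63) = 9 and 9 | (43 − 1654), so the pair is consistent; merging gives n ≡ 7036 (mod 18837), where 18837 = lcm(2691, 63).
gcd(18837, 99) = 9 and 9 | (70 − 7036), so the pair is consistent; merging gives n ≡ 120058 (mod 207207), where 207207 = lcm(18837, 99).
The solution is unique modulo lcm(2691, 63, 99) = 207207.

120058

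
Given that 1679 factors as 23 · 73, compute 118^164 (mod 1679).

1020

Mod 23: 118 ≡ 3; by Fermat, exponent reduces to 164 mod 22 = 10; 3^10 ≡ 8 (mod 23).
Mod 73: 118 ≡ 45; by Fermat, exponent reduces to 164 mod 72 = 20; 45^20 ≡ 71 (mod 73).
Combine by CRT: x ≡ 8 (mod 23), x ≡ 71 (mod 73) ⇒ x ≡ 1020 (mod 1679).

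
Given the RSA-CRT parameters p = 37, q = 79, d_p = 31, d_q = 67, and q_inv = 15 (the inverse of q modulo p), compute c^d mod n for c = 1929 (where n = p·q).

m₁ = c^(d_p) mod p: c ≡ 5 (mod 37), and 5^31 mod 37 = 24.
m₂ = c^(d_q) mod q: c ≡ 33 (mod 79), and 33^67 mod 79 = 17.
h = q_inv·(m₁ − m₂) mod p = 15·(24 − 17) mod 37 = 31.
m = m₂ + h·q = 17 + 31·79 = 2466.

2466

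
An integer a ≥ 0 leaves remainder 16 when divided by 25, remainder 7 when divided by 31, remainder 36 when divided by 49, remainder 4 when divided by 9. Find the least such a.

The moduli are pairwise coprime; N = 25·31·49·9 = 341775.
N/25 = 13671; 13671 ≡ 21 (mod 25); 21·6 ≡ 1, so inverse 6.
N/31 = 11025; 11025 ≡ 20 (mod 31); 20·14 ≡ 1, so inverse 14.
N/49 = 6975; 6975 ≡ 17 (mod 49); 17·26 ≡ 1, so inverse 26.
N/9 = 37975; 37975 ≡ 4 (mod 9); 4·7 ≡ 1, so inverse 7.
a ≡ 16·13671·6 + 7·11025·14 + 36·6975·26 + 4·37975·7 = 9984766.
9984766 mod 341775 = 73291.

73291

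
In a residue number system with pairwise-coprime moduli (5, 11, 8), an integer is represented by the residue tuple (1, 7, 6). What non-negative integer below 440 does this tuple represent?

326

The moduli are pairwise coprime; N = 5·11·8 = 440.
N/5 = 88; 88 ≡ 3 (mod 5); 3·2 ≡ 1, so inverse 2.
N/11 = 40; 40 ≡ 7 (mod 11); 7·8 ≡ 1, so inverse 8.
N/8 = 55; 55 ≡ 7 (mod 8); 7·7 ≡ 1, so inverse 7.
x ≡ 1·88·2 + 7·40·8 + 6·55·7 = 4726.
4726 mod 440 = 326.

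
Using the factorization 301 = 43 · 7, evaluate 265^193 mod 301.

Mod 43: 265 ≡ 7; by Fermat, exponent reduces to 193 mod 42 = 25; 7^25 ≡ 7 (mod 43).
Mod 7: 265 ≡ 6; by Fermat, exponent reduces to 193 mod 6 = 1; 6^1 ≡ 6 (mod 7).
Combine by CRT: x ≡ 7 (mod 43), x ≡ 6 (mod 7) ⇒ x ≡ 265 (mod 301).

265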